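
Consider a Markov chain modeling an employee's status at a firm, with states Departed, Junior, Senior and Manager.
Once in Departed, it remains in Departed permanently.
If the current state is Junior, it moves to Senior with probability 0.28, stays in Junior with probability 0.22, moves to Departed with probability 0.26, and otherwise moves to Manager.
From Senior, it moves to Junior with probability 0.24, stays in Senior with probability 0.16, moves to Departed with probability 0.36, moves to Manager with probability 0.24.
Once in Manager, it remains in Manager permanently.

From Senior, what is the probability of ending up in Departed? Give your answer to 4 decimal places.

Let h(s) be the probability of absorption at Departed starting from transient state s. Then h(Departed) = 1 and h(Manager) = 0. By first-step analysis:
h(Junior) = 0.26·1 + 0.22·h(Junior) + 0.28·h(Senior) + 0.24·0
h(Senior) = 0.36·1 + 0.24·h(Junior) + 0.16·h(Senior) + 0.24·0
Solving: h(Junior) = 0.5429, h(Senior) = 0.5837.
Starting from Senior, the probability is 0.5837.

0.5837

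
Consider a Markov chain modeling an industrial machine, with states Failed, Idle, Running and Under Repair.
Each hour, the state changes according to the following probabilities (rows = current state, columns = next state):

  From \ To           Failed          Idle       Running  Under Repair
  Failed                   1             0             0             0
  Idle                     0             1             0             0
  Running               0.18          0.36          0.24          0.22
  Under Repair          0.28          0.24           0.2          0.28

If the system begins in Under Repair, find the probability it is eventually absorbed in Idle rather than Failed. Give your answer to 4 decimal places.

0.5056

Let h(s) be the probability of absorption at Idle starting from transient state s. Then h(Idle) = 1 and h(Failed) = 0. By first-step analysis:
h(Running) = 0.18·0 + 0.36·1 + 0.24·h(Running) + 0.22·h(Under Repair)
h(Under Repair) = 0.28·0 + 0.24·1 + 0.2·h(Running) + 0.28·h(Under Repair)
Solving: h(Running) = 0.6200, h(Under Repair) = 0.5056.
Starting from Under Repair, the probability is 0.5056.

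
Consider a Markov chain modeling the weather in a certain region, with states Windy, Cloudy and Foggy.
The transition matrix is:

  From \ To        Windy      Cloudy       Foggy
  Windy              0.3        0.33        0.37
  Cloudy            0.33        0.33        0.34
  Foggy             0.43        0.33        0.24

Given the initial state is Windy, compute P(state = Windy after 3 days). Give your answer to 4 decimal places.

Propagate the distribution vector 3 days from Windy.
After 0 days: (1.0000, 0.0000, 0.0000)
After 1 day: (0.3000, 0.3300, 0.3700)
After 2 days: (0.3580, 0.3300, 0.3120)
After 3 days: (0.3505, 0.3300, 0.3195)
P(in Windy after 3 days) = 0.3505

0.3505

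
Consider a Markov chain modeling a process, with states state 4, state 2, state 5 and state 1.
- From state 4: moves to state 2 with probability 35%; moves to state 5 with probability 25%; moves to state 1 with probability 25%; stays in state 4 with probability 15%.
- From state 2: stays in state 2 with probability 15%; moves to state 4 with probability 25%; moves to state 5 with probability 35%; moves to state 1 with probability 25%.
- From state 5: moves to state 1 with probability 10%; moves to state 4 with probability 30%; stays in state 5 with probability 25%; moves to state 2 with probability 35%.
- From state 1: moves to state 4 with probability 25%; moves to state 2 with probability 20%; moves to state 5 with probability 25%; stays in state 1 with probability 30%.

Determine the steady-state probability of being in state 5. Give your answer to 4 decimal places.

0.2764

Let the stationary distribution be π with π = πP and π_1 + π_2 + π_3 + π_4 = 1.
π_1 = 0.15·π_1 + 0.25·π_2 + 0.3·π_3 + 0.25·π_4
π_2 = 0.35·π_1 + 0.15·π_2 + 0.35·π_3 + 0.2·π_4
π_3 = 0.25·π_1 + 0.35·π_2 + 0.25·π_3 + 0.25·π_4
Solving with the normalization constraint gives π = (0.2398, 0.2642, 0.2764, 0.2195).
So the stationary probability of state 5 is 0.2764.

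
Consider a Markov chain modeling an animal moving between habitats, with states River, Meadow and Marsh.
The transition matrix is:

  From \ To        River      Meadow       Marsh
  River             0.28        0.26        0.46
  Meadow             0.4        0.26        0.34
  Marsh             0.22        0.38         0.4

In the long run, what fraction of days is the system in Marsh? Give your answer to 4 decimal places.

0.3991

Let the stationary distribution be π with π = πP and π_1 + π_2 + π_3 = 1.
π_1 = 0.28·π_1 + 0.4·π_2 + 0.22·π_3
π_2 = 0.26·π_1 + 0.26·π_2 + 0.38·π_3
Solving with the normalization constraint gives π = (0.2930, 0.3079, 0.3991).
So the stationary probability of Marsh is 0.3991.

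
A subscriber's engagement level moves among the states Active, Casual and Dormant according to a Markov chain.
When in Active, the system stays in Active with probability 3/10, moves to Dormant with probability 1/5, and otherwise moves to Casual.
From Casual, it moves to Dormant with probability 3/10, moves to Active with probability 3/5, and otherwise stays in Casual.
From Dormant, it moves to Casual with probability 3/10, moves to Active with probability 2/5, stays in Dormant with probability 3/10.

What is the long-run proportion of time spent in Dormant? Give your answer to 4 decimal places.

Let the stationary distribution be π with π = πP and π_1 + π_2 + π_3 = 1.
π_1 = 0.3·π_1 + 0.6·π_2 + 0.4·π_3
π_2 = 0.5·π_1 + 0.1·π_2 + 0.3·π_3
Solving with the normalization constraint gives π = (0.4219, 0.3203, 0.2578).
So the stationary probability of Dormant is 0.2578.

0.2578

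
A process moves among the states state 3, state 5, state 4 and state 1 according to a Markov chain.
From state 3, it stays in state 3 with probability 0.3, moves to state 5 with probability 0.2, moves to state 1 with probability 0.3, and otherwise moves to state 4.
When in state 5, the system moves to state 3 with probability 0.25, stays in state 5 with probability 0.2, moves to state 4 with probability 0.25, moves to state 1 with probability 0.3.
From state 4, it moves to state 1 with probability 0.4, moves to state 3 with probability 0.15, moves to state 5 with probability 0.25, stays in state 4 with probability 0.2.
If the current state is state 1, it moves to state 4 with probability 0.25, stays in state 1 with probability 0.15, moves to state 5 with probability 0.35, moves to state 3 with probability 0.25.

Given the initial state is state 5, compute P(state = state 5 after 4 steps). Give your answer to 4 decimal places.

Propagate the distribution vector 4 steps from state 5.
After 0 steps: (0.0000, 1.0000, 0.0000, 0.0000)
After 1 step: (0.2500, 0.2000, 0.2500, 0.3000)
After 2 steps: (0.2375, 0.2575, 0.2250, 0.2800)
After 3 steps: (0.2394, 0.2533, 0.2269, 0.2805)
After 4 steps: (0.2393, 0.2534, 0.2267, 0.2806)
P(in state 5 after 4 steps) = 0.2534

0.2534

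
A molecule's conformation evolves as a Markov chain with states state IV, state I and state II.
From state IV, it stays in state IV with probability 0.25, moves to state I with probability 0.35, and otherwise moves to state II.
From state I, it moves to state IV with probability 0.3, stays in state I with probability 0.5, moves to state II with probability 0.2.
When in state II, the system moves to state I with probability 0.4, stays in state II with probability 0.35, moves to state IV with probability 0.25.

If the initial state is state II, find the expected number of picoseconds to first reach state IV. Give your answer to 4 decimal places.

Let t(s) be the expected number of picoseconds to first reach state IV from state s, with t(state IV) = 0. Conditioning on the first picosecond:
t(state I) = 1 + 0.5·t(state I) + 0.2·t(state II)
t(state II) = 1 + 0.4·t(state I) + 0.35·t(state II)
Solving: t(state I) = 3.4694, t(state II) = 3.6735.
Expected picoseconds from state II to state IV: 3.6735.

3.6735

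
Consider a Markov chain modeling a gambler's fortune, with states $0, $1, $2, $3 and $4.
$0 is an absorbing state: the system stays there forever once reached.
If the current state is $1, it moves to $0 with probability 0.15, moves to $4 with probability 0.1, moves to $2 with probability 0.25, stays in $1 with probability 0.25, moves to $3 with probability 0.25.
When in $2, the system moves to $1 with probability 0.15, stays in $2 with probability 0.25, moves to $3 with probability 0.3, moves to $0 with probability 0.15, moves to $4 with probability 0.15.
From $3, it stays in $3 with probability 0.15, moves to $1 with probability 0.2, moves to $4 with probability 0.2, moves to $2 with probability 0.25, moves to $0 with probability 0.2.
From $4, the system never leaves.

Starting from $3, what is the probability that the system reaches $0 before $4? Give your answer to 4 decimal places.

0.5143

Let h(s) be the probability of absorption at $0 starting from transient state s. Then h($0) = 1 and h($4) = 0. By first-step analysis:
h($1) = 0.15·1 + 0.25·h($1) + 0.25·h($2) + 0.25·h($3) + 0.1·0
h($2) = 0.15·1 + 0.15·h($1) + 0.25·h($2) + 0.3·h($3) + 0.15·0
h($3) = 0.2·1 + 0.2·h($1) + 0.25·h($2) + 0.15·h($3) + 0.2·0
Solving: h($1) = 0.5429, h($2) = 0.5143, h($3) = 0.5143.
Starting from $3, the probability is 0.5143.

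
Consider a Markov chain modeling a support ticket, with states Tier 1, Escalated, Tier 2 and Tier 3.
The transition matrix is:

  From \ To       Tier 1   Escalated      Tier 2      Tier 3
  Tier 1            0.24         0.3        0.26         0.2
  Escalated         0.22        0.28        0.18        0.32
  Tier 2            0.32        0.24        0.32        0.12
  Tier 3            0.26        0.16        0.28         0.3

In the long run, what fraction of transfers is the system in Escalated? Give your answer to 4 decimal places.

0.2470

Let the stationary distribution be π with π = πP and π_1 + π_2 + π_3 + π_4 = 1.
π_1 = 0.24·π_1 + 0.22·π_2 + 0.32·π_3 + 0.26·π_4
π_2 = 0.3·π_1 + 0.28·π_2 + 0.24·π_3 + 0.16·π_4
π_3 = 0.26·π_1 + 0.18·π_2 + 0.32·π_3 + 0.28·π_4
Solving with the normalization constraint gives π = (0.2605, 0.2470, 0.2605, 0.2320).
So the stationary probability of Escalated is 0.2470.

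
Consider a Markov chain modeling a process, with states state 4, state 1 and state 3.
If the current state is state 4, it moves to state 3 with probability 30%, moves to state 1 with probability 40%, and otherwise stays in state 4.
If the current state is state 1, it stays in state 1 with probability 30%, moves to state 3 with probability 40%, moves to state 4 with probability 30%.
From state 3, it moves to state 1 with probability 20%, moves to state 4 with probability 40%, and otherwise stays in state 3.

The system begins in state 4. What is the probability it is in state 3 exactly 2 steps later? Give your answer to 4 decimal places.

Sum over the intermediate state after 1 step:
P = P(state 4→state 4)·P(state 4→state 3) + P(state 4→state 1)·P(state 1→state 3) + P(state 4→state 3)·P(state 3→state 3)
  = 0.3×0.3 + 0.4×0.4 + 0.3×0.4
  = 0.0900 + 0.1600 + 0.1200 = 0.3700

0.3700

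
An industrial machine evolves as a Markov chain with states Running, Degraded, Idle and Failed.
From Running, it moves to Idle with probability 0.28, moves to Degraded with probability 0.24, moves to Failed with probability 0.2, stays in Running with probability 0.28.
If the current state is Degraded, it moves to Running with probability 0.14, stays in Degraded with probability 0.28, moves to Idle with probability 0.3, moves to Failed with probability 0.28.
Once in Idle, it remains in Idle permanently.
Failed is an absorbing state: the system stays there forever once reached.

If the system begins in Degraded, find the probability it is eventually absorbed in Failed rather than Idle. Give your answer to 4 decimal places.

0.4736

Let h(s) be the probability of absorption at Failed starting from transient state s. Then h(Failed) = 1 and h(Idle) = 0. By first-step analysis:
h(Running) = 0.28·h(Running) + 0.24·h(Degraded) + 0.28·0 + 0.2·1
h(Degraded) = 0.14·h(Running) + 0.28·h(Degraded) + 0.3·0 + 0.28·1
Solving: h(Running) = 0.4356, h(Degraded) = 0.4736.
Starting from Degraded, the probability is 0.4736.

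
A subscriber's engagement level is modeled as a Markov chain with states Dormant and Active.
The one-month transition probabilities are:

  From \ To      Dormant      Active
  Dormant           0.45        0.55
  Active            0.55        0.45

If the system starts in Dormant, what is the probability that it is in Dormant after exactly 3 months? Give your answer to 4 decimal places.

0.4995

Propagate the distribution vector 3 months from Dormant.
After 0 months: (1.0000, 0.0000)
After 1 month: (0.4500, 0.5500)
After 2 months: (0.5050, 0.4950)
After 3 months: (0.4995, 0.5005)
P(in Dormant after 3 months) = 0.4995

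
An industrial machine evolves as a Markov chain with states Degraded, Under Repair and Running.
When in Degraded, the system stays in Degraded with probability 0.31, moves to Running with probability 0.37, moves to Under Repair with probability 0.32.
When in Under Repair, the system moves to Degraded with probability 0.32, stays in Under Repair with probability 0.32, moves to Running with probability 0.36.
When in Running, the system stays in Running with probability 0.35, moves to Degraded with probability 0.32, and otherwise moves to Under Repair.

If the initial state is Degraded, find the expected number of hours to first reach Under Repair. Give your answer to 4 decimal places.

Let t(s) be the expected number of hours to first reach Under Repair from state s, with t(Under Repair) = 0. Conditioning on the first hour:
t(Degraded) = 1 + 0.31·t(Degraded) + 0.37·t(Running)
t(Running) = 1 + 0.32·t(Degraded) + 0.35·t(Running)
Solving: t(Degraded) = 3.0900, t(Running) = 3.0597.
Expected hours from Degraded to Under Repair: 3.0900.

3.0900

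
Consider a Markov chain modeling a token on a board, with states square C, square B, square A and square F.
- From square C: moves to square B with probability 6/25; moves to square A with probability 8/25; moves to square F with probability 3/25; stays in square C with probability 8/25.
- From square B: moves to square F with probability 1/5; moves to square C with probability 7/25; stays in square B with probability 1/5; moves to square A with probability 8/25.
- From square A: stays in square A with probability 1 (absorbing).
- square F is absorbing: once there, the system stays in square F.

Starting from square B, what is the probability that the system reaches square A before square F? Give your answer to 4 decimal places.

Let h(s) be the probability of absorption at square A starting from transient state s. Then h(square A) = 1 and h(square F) = 0. By first-step analysis:
h(square C) = 0.32·h(square C) + 0.24·h(square B) + 0.32·1 + 0.12·0
h(square B) = 0.28·h(square C) + 0.2·h(square B) + 0.32·1 + 0.2·0
Solving: h(square C) = 0.6980, h(square B) = 0.6443.
Starting from square B, the probability is 0.6443.

0.6443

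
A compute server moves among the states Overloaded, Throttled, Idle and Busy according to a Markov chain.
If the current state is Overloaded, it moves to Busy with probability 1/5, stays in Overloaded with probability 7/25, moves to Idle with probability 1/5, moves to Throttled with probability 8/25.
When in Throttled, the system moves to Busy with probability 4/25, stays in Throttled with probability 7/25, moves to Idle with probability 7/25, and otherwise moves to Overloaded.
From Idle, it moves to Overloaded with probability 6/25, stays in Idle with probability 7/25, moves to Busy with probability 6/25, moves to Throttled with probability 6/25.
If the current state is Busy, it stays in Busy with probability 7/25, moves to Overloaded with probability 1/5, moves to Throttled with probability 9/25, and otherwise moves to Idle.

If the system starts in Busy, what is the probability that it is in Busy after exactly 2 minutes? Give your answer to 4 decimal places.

Propagate the distribution vector 2 minutes from Busy.
After 0 minutes: (0.0000, 0.0000, 0.0000, 1.0000)
After 1 minute: (0.2000, 0.3600, 0.1600, 0.2800)
After 2 minutes: (0.2512, 0.3040, 0.2304, 0.2144)
P(in Busy after 2 minutes) = 0.2144

0.2144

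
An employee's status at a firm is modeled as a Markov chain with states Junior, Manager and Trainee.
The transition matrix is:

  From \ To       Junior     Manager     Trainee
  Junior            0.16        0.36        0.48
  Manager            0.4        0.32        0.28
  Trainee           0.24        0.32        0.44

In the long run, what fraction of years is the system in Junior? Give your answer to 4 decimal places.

0.2712

Let the stationary distribution be π with π = πP and π_1 + π_2 + π_3 = 1.
π_1 = 0.16·π_1 + 0.4·π_2 + 0.24·π_3
π_2 = 0.36·π_1 + 0.32·π_2 + 0.32·π_3
Solving with the normalization constraint gives π = (0.2712, 0.3308, 0.3979).
So the stationary probability of Junior is 0.2712.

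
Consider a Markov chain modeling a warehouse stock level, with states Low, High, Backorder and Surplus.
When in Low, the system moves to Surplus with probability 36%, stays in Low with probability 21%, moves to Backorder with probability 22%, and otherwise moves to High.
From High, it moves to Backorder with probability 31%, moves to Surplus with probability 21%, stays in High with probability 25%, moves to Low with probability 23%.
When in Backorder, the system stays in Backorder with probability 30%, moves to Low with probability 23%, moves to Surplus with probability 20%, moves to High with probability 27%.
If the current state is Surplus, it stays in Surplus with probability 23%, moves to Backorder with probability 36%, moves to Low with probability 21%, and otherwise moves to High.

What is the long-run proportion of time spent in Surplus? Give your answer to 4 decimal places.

0.2450

Let the stationary distribution be π with π = πP and π_1 + π_2 + π_3 + π_4 = 1.
π_1 = 0.21·π_1 + 0.23·π_2 + 0.23·π_3 + 0.21·π_4
π_2 = 0.21·π_1 + 0.25·π_2 + 0.27·π_3 + 0.2·π_4
π_3 = 0.22·π_1 + 0.31·π_2 + 0.3·π_3 + 0.36·π_4
Solving with the normalization constraint gives π = (0.2207, 0.2349, 0.2994, 0.2450).
So the stationary probability of Surplus is 0.2450.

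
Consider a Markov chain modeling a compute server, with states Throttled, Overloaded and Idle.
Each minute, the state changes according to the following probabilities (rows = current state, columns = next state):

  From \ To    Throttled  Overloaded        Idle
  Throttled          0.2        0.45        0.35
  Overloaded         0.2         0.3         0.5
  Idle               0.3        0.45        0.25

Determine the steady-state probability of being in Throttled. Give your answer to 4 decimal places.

Let the stationary distribution be π with π = πP and π_1 + π_2 + π_3 = 1.
π_1 = 0.2·π_1 + 0.2·π_2 + 0.3·π_3
π_2 = 0.45·π_1 + 0.3·π_2 + 0.45·π_3
Solving with the normalization constraint gives π = (0.2372, 0.3913, 0.3715).
So the stationary probability of Throttled is 0.2372.

0.2372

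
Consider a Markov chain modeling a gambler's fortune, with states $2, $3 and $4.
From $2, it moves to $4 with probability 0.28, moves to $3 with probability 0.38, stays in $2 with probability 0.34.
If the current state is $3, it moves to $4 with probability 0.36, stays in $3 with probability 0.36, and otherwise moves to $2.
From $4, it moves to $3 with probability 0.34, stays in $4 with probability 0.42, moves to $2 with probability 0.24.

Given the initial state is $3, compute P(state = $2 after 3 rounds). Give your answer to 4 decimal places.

0.2826

Propagate the distribution vector 3 rounds from $3.
After 0 rounds: (0.0000, 1.0000, 0.0000)
After 1 round: (0.2800, 0.3600, 0.3600)
After 2 rounds: (0.2824, 0.3584, 0.3592)
After 3 rounds: (0.2826, 0.3585, 0.3590)
P(in $2 after 3 rounds) = 0.2826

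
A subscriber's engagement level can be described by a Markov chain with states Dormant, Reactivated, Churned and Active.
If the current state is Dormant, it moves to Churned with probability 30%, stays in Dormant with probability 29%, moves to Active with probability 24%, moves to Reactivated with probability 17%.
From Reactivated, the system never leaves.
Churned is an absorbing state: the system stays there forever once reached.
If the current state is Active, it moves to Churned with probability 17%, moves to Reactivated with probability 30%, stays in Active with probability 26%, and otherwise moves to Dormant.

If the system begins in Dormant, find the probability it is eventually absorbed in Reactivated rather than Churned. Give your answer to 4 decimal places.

Let h(s) be the probability of absorption at Reactivated starting from transient state s. Then h(Reactivated) = 1 and h(Churned) = 0. By first-step analysis:
h(Dormant) = 0.29·h(Dormant) + 0.17·1 + 0.3·0 + 0.24·h(Active)
h(Active) = 0.27·h(Dormant) + 0.3·1 + 0.17·0 + 0.26·h(Active)
Solving: h(Dormant) = 0.4294, h(Active) = 0.5621.
Starting from Dormant, the probability is 0.4294.

0.4294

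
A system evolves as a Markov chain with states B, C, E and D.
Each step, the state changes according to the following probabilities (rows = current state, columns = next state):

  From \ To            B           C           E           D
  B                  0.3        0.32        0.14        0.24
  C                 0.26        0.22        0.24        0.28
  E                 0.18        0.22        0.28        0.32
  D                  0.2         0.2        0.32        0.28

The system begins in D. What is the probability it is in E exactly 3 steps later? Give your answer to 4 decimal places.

0.2504

Propagate the distribution vector 3 steps from D.
After 0 steps: (0.0000, 0.0000, 0.0000, 1.0000)
After 1 step: (0.2000, 0.2000, 0.3200, 0.2800)
After 2 steps: (0.2256, 0.2344, 0.2552, 0.2848)
After 3 steps: (0.2315, 0.2369, 0.2504, 0.2812)
P(in E after 3 steps) = 0.2504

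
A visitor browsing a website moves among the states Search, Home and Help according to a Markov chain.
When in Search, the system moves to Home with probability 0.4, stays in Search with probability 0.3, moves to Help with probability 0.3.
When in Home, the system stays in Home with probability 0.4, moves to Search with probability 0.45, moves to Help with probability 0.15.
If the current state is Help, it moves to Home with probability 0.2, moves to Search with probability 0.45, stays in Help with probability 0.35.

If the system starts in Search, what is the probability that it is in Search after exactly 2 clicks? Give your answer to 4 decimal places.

0.4050

Sum over the intermediate state after 1 click:
P = P(Search→Search)·P(Search→Search) + P(Search→Home)·P(Home→Search) + P(Search→Help)·P(Help→Search)
  = 0.3×0.3 + 0.4×0.45 + 0.3×0.45
  = 0.0900 + 0.1800 + 0.1350 = 0.4050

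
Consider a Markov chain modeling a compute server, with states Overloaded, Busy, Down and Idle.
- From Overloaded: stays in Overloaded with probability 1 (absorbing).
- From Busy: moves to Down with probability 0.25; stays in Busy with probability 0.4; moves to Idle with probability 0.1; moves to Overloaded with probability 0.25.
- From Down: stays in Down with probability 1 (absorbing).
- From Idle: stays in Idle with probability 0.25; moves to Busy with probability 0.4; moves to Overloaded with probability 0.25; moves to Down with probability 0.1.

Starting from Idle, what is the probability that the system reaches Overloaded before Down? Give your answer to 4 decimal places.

0.6098

Let h(s) be the probability of absorption at Overloaded starting from transient state s. Then h(Overloaded) = 1 and h(Down) = 0. By first-step analysis:
h(Busy) = 0.25·1 + 0.4·h(Busy) + 0.25·0 + 0.1·h(Idle)
h(Idle) = 0.25·1 + 0.4·h(Busy) + 0.1·0 + 0.25·h(Idle)
Solving: h(Busy) = 0.5183, h(Idle) = 0.6098.
Starting from Idle, the probability is 0.6098.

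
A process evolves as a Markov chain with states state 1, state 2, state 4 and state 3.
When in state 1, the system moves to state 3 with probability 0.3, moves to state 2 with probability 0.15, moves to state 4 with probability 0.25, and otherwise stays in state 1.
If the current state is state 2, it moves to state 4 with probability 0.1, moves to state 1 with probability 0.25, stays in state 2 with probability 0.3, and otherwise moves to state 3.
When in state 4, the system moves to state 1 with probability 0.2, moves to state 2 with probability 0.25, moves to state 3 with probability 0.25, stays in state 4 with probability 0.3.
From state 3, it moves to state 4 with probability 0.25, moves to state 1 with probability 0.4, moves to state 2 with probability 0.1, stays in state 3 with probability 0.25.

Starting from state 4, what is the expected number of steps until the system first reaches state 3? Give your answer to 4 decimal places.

3.5013

Let t(s) be the expected number of steps to first reach state 3 from state s, with t(state 3) = 0. Conditioning on the first step:
t(state 1) = 1 + 0.3·t(state 1) + 0.15·t(state 2) + 0.25·t(state 4)
t(state 2) = 1 + 0.25·t(state 1) + 0.3·t(state 2) + 0.1·t(state 4)
t(state 4) = 1 + 0.2·t(state 1) + 0.25·t(state 2) + 0.3·t(state 4)
Solving: t(state 1) = 3.3486, t(state 2) = 3.1247, t(state 4) = 3.5013.
Expected steps from state 4 to state 3: 3.5013.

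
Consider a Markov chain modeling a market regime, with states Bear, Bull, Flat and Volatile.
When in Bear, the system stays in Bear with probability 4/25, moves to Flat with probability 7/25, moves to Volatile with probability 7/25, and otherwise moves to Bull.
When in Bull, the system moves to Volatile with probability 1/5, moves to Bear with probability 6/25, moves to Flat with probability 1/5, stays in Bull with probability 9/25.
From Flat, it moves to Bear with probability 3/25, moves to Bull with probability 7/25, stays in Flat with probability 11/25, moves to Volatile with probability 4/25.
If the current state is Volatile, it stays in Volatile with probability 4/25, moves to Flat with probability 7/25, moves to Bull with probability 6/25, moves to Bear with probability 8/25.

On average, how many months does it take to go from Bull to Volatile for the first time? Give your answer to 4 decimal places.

Let t(s) be the expected number of months to first reach Volatile from state s, with t(Volatile) = 0. Conditioning on the first month:
t(Bear) = 1 + 0.16·t(Bear) + 0.28·t(Bull) + 0.28·t(Flat)
t(Bull) = 1 + 0.24·t(Bear) + 0.36·t(Bull) + 0.2·t(Flat)
t(Flat) = 1 + 0.12·t(Bear) + 0.28·t(Bull) + 0.44·t(Flat)
Solving: t(Bear) = 4.5635, t(Bull) = 4.9036, t(Flat) = 5.2154.
Expected months from Bull to Volatile: 4.9036.

4.9036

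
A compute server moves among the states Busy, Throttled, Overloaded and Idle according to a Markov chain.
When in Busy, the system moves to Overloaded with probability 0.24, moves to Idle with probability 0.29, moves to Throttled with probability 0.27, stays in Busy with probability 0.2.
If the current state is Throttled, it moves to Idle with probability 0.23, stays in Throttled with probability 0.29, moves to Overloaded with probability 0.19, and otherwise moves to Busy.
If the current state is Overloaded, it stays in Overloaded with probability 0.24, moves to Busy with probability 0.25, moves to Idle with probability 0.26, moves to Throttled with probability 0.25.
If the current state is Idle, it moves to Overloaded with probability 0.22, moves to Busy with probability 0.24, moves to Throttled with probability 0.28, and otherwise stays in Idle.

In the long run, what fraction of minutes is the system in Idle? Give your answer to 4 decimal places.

Let the stationary distribution be π with π = πP and π_1 + π_2 + π_3 + π_4 = 1.
π_1 = 0.2·π_1 + 0.29·π_2 + 0.25·π_3 + 0.24·π_4
π_2 = 0.27·π_1 + 0.29·π_2 + 0.25·π_3 + 0.28·π_4
π_3 = 0.24·π_1 + 0.19·π_2 + 0.24·π_3 + 0.22·π_4
Solving with the normalization constraint gives π = (0.2461, 0.2736, 0.2211, 0.2592).
So the stationary probability of Idle is 0.2592.

0.2592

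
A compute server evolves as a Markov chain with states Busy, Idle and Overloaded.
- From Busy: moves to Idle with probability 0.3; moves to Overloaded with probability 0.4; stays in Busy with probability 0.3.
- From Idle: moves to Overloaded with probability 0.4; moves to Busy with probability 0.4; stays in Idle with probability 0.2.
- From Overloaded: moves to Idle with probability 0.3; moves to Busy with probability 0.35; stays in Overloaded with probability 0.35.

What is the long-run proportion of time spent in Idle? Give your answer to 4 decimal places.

Let the stationary distribution be π with π = πP and π_1 + π_2 + π_3 = 1.
π_1 = 0.3·π_1 + 0.4·π_2 + 0.35·π_3
π_2 = 0.3·π_1 + 0.2·π_2 + 0.3·π_3
Solving with the normalization constraint gives π = (0.3463, 0.2727, 0.3810).
So the stationary probability of Idle is 0.2727.

0.2727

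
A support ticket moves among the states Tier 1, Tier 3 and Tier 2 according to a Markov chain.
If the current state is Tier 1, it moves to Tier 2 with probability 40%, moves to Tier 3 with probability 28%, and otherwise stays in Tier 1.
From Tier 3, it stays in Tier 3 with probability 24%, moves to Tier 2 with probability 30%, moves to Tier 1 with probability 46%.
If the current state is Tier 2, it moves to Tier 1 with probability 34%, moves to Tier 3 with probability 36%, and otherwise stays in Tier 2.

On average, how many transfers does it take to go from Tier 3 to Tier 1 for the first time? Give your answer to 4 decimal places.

2.3585

Let t(s) be the expected number of transfers to first reach Tier 1 from state s, with t(Tier 1) = 0. Conditioning on the first transfer:
t(Tier 3) = 1 + 0.24·t(Tier 3) + 0.3·t(Tier 2)
t(Tier 2) = 1 + 0.36·t(Tier 3) + 0.3·t(Tier 2)
Solving: t(Tier 3) = 2.3585, t(Tier 2) = 2.6415.
Expected transfers from Tier 3 to Tier 1: 2.3585.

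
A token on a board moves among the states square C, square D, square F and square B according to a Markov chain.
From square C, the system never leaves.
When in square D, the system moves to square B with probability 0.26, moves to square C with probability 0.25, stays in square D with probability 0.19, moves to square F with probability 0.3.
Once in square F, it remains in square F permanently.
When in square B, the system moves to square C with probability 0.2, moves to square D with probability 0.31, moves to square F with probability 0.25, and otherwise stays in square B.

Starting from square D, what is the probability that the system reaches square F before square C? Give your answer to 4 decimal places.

0.5477

Let h(s) be the probability of absorption at square F starting from transient state s. Then h(square F) = 1 and h(square C) = 0. By first-step analysis:
h(square D) = 0.25·0 + 0.19·h(square D) + 0.3·1 + 0.26·h(square B)
h(square B) = 0.2·0 + 0.31·h(square D) + 0.25·1 + 0.24·h(square B)
Solving: h(square D) = 0.5477, h(square B) = 0.5523.
Starting from square D, the probability is 0.5477.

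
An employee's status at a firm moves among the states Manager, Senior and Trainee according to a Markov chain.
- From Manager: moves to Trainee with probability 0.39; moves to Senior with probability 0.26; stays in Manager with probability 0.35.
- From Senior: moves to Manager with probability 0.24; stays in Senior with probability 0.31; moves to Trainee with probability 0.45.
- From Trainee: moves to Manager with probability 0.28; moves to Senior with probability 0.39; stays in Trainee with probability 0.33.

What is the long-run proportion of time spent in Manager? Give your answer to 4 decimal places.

Let the stationary distribution be π with π = πP and π_1 + π_2 + π_3 = 1.
π_1 = 0.35·π_1 + 0.24·π_2 + 0.28·π_3
π_2 = 0.26·π_1 + 0.31·π_2 + 0.39·π_3
Solving with the normalization constraint gives π = (0.2870, 0.3266, 0.3864).
So the stationary probability of Manager is 0.2870.

0.2870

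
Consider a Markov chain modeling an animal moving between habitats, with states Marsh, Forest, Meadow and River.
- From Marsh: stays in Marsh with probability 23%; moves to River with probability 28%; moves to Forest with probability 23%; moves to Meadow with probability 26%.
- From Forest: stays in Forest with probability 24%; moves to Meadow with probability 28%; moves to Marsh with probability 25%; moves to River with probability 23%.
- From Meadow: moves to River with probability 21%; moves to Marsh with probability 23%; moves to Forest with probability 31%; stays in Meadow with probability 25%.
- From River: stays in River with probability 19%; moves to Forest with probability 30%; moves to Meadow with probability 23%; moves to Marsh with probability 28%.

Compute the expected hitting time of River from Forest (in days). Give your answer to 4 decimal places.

4.2257

Let t(s) be the expected number of days to first reach River from state s, with t(River) = 0. Conditioning on the first day:
t(Marsh) = 1 + 0.23·t(Marsh) + 0.23·t(Forest) + 0.26·t(Meadow)
t(Forest) = 1 + 0.25·t(Marsh) + 0.24·t(Forest) + 0.28·t(Meadow)
t(Meadow) = 1 + 0.23·t(Marsh) + 0.31·t(Forest) + 0.25·t(Meadow)
Solving: t(Marsh) = 4.0168, t(Forest) = 4.2257, t(Meadow) = 4.3118.
Expected days from Forest to River: 4.2257.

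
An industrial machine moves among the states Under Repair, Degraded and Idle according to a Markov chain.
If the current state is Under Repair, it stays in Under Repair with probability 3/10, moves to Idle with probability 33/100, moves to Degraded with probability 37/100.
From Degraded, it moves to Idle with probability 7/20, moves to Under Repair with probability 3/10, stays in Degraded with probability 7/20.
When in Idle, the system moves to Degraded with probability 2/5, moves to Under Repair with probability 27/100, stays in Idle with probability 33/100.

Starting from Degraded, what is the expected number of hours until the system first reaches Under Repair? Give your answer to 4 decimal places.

Let t(s) be the expected number of hours to first reach Under Repair from state s, with t(Under Repair) = 0. Conditioning on the first hour:
t(Degraded) = 1 + 0.35·t(Degraded) + 0.35·t(Idle)
t(Idle) = 1 + 0.4·t(Degraded) + 0.33·t(Idle)
Solving: t(Degraded) = 3.4518, t(Idle) = 3.5533.
Expected hours from Degraded to Under Repair: 3.4518.

3.4518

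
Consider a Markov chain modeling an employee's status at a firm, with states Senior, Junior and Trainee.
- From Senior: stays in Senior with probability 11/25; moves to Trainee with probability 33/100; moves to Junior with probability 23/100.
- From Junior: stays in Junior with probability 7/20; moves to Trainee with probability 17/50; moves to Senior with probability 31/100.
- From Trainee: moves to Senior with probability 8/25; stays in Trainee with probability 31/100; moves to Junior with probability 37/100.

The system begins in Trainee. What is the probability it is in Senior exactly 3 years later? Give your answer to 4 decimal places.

Propagate the distribution vector 3 years from Trainee.
After 0 years: (0.0000, 0.0000, 1.0000)
After 1 year: (0.3200, 0.3700, 0.3100)
After 2 years: (0.3547, 0.3178, 0.3275)
After 3 years: (0.3594, 0.3140, 0.3266)
P(in Senior after 3 years) = 0.3594

0.3594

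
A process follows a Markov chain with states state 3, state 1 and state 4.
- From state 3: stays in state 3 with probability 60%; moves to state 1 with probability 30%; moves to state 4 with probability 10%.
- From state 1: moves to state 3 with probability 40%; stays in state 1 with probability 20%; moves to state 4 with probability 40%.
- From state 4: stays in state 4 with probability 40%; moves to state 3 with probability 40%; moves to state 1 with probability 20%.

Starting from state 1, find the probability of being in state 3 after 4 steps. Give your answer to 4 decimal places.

Propagate the distribution vector 4 steps from state 1.
After 0 steps: (0.0000, 1.0000, 0.0000)
After 1 step: (0.4000, 0.2000, 0.4000)
After 2 steps: (0.4800, 0.2400, 0.2800)
After 3 steps: (0.4960, 0.2480, 0.2560)
After 4 steps: (0.4992, 0.2496, 0.2512)
P(in state 3 after 4 steps) = 0.4992

0.4992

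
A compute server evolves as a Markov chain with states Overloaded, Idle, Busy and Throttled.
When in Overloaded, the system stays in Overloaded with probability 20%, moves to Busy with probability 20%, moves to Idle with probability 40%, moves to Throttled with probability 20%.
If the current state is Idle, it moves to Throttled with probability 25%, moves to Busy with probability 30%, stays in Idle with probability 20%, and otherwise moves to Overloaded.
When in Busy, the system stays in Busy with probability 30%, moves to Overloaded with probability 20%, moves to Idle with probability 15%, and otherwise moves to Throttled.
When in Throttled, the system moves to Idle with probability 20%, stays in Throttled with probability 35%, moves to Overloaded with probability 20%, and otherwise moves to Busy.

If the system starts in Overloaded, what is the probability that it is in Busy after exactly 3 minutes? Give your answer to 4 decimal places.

0.2640

Propagate the distribution vector 3 minutes from Overloaded.
After 0 minutes: (1.0000, 0.0000, 0.0000, 0.0000)
After 1 minute: (0.2000, 0.4000, 0.2000, 0.2000)
After 2 minutes: (0.2200, 0.2300, 0.2700, 0.2800)
After 3 minutes: (0.2115, 0.2305, 0.2640, 0.2940)
P(in Busy after 3 minutes) = 0.2640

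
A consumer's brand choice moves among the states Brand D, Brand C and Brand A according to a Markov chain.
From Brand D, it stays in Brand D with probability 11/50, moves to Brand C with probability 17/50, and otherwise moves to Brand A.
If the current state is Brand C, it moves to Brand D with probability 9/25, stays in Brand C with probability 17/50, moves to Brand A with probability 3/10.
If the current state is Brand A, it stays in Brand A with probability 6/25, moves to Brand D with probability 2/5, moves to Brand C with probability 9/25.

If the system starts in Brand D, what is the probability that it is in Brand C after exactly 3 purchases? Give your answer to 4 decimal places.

Propagate the distribution vector 3 purchases from Brand D.
After 0 purchases: (1.0000, 0.0000, 0.0000)
After 1 purchase: (0.2200, 0.3400, 0.4400)
After 2 purchases: (0.3468, 0.3488, 0.3044)
After 3 purchases: (0.3236, 0.3461, 0.3303)
P(in Brand C after 3 purchases) = 0.3461

0.3461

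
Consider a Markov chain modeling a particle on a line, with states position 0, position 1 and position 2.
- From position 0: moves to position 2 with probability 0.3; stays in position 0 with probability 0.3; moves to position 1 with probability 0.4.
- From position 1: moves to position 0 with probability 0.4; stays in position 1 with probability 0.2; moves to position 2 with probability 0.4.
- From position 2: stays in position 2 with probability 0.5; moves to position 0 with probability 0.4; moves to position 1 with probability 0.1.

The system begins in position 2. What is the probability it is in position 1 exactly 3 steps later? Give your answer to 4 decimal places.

Propagate the distribution vector 3 steps from position 2.
After 0 steps: (0.0000, 0.0000, 1.0000)
After 1 step: (0.4000, 0.1000, 0.5000)
After 2 steps: (0.3600, 0.2300, 0.4100)
After 3 steps: (0.3640, 0.2310, 0.4050)
P(in position 1 after 3 steps) = 0.2310

0.2310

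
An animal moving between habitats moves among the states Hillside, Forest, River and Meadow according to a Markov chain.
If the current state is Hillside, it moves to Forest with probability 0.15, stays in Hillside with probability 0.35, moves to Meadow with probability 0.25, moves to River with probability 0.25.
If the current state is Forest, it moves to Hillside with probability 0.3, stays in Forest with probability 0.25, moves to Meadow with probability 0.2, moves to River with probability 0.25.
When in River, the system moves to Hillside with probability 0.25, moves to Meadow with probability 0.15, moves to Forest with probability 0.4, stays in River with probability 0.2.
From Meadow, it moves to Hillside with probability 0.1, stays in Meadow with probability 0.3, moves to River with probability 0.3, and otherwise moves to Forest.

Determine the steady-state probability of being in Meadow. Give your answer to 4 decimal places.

Let the stationary distribution be π with π = πP and π_1 + π_2 + π_3 + π_4 = 1.
π_1 = 0.35·π_1 + 0.3·π_2 + 0.25·π_3 + 0.1·π_4
π_2 = 0.15·π_1 + 0.25·π_2 + 0.4·π_3 + 0.3·π_4
π_3 = 0.25·π_1 + 0.25·π_2 + 0.2·π_3 + 0.3·π_4
Solving with the normalization constraint gives π = (0.2558, 0.2729, 0.2487, 0.2226).
So the stationary probability of Meadow is 0.2226.

0.2226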